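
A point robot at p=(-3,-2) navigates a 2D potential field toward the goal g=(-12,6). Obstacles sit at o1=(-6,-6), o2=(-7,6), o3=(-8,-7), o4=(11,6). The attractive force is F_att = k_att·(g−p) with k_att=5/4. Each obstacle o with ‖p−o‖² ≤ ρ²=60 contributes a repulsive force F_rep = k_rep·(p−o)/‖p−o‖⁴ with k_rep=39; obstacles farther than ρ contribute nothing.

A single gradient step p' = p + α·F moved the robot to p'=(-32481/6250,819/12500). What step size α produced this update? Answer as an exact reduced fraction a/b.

F_att = 5/4·(g−p) = 5/4·(-9,8) = (-11.2500,10.0000)
o1: d²=25 ≤ ρ²=60; F_rep = 39·(3,4)/25² = (0.1872,0.2496)
o2: d²=80 > ρ²=60 → inactive
o3: d²=50 ≤ ρ²=60; F_rep = 39·(5,5)/50² = (0.0780,0.0780)
o4: d²=260 > ρ²=60 → inactive
F = F_att + ΣF_rep = (-10.9848,10.3276)
Δp = p'−p = (-2.1970,2.0655); α = Δx/Fx = (-13731/6250) / (-13731/1250) = 1/5
check: Δy/Fy = (25819/12500) / (25819/2500) = 1/5 ✓

α = 1/5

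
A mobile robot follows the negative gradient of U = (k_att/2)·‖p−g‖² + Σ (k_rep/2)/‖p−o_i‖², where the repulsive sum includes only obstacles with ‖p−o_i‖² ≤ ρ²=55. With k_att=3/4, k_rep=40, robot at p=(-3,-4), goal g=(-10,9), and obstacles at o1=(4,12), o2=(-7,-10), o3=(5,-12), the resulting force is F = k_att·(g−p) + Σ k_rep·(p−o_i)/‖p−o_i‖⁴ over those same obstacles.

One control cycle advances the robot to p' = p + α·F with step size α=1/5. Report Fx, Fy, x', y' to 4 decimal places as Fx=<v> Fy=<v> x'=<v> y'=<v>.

Fx=-5.1908 Fy=9.8388 x'=-4.0382 y'=-2.0322

F_att = 3/4·(g−p) = 3/4·(-7,13) = (-5.2500,9.7500)
o1: d²=305 > ρ²=55 → inactive
o2: d²=52 ≤ ρ²=55; F_rep = 40·(4,6)/52² = (0.0592,0.0888)
o3: d²=128 > ρ²=55 → inactive
F = F_att + ΣF_rep = (-5.1908,9.8388)
p' = p + 1/5·F = (-4.0382,-2.0322)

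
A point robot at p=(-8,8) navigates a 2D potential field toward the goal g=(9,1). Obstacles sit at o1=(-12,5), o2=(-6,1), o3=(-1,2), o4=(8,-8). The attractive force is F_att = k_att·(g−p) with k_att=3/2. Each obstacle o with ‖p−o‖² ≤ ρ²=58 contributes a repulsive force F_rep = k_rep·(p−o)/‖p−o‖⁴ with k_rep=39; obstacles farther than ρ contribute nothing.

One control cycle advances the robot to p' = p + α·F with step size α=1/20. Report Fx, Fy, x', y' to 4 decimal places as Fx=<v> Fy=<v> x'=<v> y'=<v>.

F_att = 3/2·(g−p) = 3/2·(17,-7) = (25.5000,-10.5000)
o1: d²=25 ≤ ρ²=58; F_rep = 39·(4,3)/25² = (0.2496,0.1872)
o2: d²=53 ≤ ρ²=58; F_rep = 39·(-2,7)/53² = (-0.0278,0.0972)
o3: d²=85 > ρ²=58 → inactive
o4: d²=512 > ρ²=58 → inactive
F = F_att + ΣF_rep = (25.7218,-10.2156)
p' = p + 1/20·F = (-6.7139,7.4892)

Fx=25.7218 Fy=-10.2156 x'=-6.7139 y'=7.4892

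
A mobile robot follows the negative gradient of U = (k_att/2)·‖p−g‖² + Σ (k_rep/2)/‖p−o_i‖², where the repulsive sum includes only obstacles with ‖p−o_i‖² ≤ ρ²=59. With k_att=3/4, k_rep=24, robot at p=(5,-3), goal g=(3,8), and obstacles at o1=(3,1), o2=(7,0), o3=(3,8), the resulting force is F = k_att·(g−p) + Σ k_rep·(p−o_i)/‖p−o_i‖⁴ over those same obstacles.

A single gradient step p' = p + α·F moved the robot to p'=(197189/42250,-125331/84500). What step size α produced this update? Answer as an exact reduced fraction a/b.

α = 1/5

F_att = 3/4·(g−p) = 3/4·(-2,11) = (-1.5000,8.2500)
o1: d²=20 ≤ ρ²=59; F_rep = 24·(2,-4)/20² = (0.1200,-0.2400)
o2: d²=13 ≤ ρ²=59; F_rep = 24·(-2,-3)/13² = (-0.2840,-0.4260)
o3: d²=125 > ρ²=59 → inactive
F = F_att + ΣF_rep = (-1.6640,7.5840)
Δp = p'−p = (-0.3328,1.5168); α = Δx/Fx = (-14061/42250) / (-14061/8450) = 1/5
check: Δy/Fy = (128169/84500) / (128169/16900) = 1/5 ✓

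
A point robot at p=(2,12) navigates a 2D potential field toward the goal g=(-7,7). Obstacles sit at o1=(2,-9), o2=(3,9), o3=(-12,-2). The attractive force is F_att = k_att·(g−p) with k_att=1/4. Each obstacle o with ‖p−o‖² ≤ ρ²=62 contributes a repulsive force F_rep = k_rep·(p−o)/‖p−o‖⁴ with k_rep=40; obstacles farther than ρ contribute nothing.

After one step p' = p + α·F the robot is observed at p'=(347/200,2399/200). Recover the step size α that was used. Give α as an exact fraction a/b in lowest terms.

F_att = 1/4·(g−p) = 1/4·(-9,-5) = (-2.2500,-1.2500)
o1: d²=441 > ρ²=62 → inactive
o2: d²=10 ≤ ρ²=62; F_rep = 40·(-1,3)/10² = (-0.4000,1.2000)
o3: d²=392 > ρ²=62 → inactive
F = F_att + ΣF_rep = (-2.6500,-0.0500)
Δp = p'−p = (-0.2650,-0.0050); α = Δx/Fx = (-53/200) / (-53/20) = 1/10
check: Δy/Fy = (-1/200) / (-1/20) = 1/10 ✓

α = 1/10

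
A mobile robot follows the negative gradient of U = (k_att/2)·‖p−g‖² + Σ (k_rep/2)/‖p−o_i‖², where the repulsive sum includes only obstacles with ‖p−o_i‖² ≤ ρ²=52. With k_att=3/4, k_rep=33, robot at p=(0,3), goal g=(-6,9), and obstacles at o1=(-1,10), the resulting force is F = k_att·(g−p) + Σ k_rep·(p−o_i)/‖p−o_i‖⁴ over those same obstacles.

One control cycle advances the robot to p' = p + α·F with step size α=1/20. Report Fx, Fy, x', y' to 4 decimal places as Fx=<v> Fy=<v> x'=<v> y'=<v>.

Fx=-4.4868 Fy=4.4076 x'=-0.2243 y'=3.2204

F_att = 3/4·(g−p) = 3/4·(-6,6) = (-4.5000,4.5000)
o1: d²=50 ≤ ρ²=52; F_rep = 33·(1,-7)/50² = (0.0132,-0.0924)
F = F_att + ΣF_rep = (-4.4868,4.4076)
p' = p + 1/20·F = (-0.2243,3.2204)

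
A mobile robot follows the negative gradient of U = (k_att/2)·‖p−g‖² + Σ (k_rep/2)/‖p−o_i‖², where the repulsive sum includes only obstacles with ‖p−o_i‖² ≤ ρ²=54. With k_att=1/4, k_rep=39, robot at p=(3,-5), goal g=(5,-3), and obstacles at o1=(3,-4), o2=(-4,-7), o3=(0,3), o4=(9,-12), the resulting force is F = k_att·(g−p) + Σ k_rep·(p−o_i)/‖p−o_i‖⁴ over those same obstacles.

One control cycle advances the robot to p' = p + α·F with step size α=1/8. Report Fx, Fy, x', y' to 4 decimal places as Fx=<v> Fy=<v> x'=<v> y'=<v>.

Fx=0.5972 Fy=-38.4722 x'=3.0746 y'=-9.8090

F_att = 1/4·(g−p) = 1/4·(2,2) = (0.5000,0.5000)
o1: d²=1 ≤ ρ²=54; F_rep = 39·(0,-1)/1² = (0.0000,-39.0000)
o2: d²=53 ≤ ρ²=54; F_rep = 39·(7,2)/53² = (0.0972,0.0278)
o3: d²=73 > ρ²=54 → inactive
o4: d²=85 > ρ²=54 → inactive
F = F_att + ΣF_rep = (0.5972,-38.4722)
p' = p + 1/8·F = (3.0746,-9.8090)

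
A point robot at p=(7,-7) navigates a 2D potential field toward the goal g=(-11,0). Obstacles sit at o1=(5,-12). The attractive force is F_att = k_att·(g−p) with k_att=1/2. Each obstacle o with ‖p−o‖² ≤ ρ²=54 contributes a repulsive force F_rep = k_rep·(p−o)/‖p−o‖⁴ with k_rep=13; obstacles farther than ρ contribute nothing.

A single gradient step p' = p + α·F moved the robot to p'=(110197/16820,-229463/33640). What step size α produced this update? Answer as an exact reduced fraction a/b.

α = 1/20

F_att = 1/2·(g−p) = 1/2·(-18,7) = (-9.0000,3.5000)
o1: d²=29 ≤ ρ²=54; F_rep = 13·(2,5)/29² = (0.0309,0.0773)
F = F_att + ΣF_rep = (-8.9691,3.5773)
Δp = p'−p = (-0.4485,0.1789); α = Δx/Fx = (-7543/16820) / (-7543/841) = 1/20
check: Δy/Fy = (6017/33640) / (6017/1682) = 1/20 ✓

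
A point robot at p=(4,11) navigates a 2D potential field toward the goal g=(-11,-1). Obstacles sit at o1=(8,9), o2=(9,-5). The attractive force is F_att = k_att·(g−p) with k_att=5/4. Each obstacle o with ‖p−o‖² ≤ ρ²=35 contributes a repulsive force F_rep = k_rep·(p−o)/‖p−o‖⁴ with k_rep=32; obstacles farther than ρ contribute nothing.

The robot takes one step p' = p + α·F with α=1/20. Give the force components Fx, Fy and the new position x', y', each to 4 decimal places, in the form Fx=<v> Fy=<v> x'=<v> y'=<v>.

Fx=-19.0700 Fy=-14.8400 x'=3.0465 y'=10.2580

F_att = 5/4·(g−p) = 5/4·(-15,-12) = (-18.7500,-15.0000)
o1: d²=20 ≤ ρ²=35; F_rep = 32·(-4,2)/20² = (-0.3200,0.1600)
o2: d²=281 > ρ²=35 → inactive
F = F_att + ΣF_rep = (-19.0700,-14.8400)
p' = p + 1/20·F = (3.0465,10.2580)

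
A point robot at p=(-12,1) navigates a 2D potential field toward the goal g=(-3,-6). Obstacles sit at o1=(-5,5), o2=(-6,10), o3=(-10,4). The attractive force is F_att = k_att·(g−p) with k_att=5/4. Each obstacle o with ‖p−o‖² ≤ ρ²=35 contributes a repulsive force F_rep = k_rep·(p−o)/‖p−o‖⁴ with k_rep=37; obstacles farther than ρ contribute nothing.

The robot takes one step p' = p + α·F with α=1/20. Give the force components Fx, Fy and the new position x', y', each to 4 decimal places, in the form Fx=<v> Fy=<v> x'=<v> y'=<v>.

F_att = 5/4·(g−p) = 5/4·(9,-7) = (11.2500,-8.7500)
o1: d²=65 > ρ²=35 → inactive
o2: d²=117 > ρ²=35 → inactive
o3: d²=13 ≤ ρ²=35; F_rep = 37·(-2,-3)/13² = (-0.4379,-0.6568)
F = F_att + ΣF_rep = (10.8121,-9.4068)
p' = p + 1/20·F = (-11.4594,0.5297)

Fx=10.8121 Fy=-9.4068 x'=-11.4594 y'=0.5297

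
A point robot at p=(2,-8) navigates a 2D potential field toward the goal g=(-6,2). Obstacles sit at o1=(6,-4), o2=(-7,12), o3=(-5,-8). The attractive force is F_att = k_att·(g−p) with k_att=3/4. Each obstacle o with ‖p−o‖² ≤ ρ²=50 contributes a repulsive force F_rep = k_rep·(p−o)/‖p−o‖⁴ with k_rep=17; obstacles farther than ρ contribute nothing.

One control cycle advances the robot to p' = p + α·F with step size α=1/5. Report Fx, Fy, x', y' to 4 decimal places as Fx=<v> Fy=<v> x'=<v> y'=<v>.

F_att = 3/4·(g−p) = 3/4·(-8,10) = (-6.0000,7.5000)
o1: d²=32 ≤ ρ²=50; F_rep = 17·(-4,-4)/32² = (-0.0664,-0.0664)
o2: d²=481 > ρ²=50 → inactive
o3: d²=49 ≤ ρ²=50; F_rep = 17·(7,0)/49² = (0.0496,0.0000)
F = F_att + ΣF_rep = (-6.0168,7.4336)
p' = p + 1/5·F = (0.7966,-6.5133)

Fx=-6.0168 Fy=7.4336 x'=0.7966 y'=-6.5133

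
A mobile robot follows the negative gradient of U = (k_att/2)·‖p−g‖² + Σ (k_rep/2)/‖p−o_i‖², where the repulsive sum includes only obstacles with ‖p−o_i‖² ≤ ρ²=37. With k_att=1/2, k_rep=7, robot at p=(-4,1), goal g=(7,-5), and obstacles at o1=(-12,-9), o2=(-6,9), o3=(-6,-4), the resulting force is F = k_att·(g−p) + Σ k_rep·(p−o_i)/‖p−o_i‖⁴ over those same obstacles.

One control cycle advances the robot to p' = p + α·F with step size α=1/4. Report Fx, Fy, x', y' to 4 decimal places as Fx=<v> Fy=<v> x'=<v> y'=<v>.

Fx=5.5166 Fy=-2.9584 x'=-2.6208 y'=0.2604

F_att = 1/2·(g−p) = 1/2·(11,-6) = (5.5000,-3.0000)
o1: d²=164 > ρ²=37 → inactive
o2: d²=68 > ρ²=37 → inactive
o3: d²=29 ≤ ρ²=37; F_rep = 7·(2,5)/29² = (0.0166,0.0416)
F = F_att + ΣF_rep = (5.5166,-2.9584)
p' = p + 1/4·F = (-2.6208,0.2604)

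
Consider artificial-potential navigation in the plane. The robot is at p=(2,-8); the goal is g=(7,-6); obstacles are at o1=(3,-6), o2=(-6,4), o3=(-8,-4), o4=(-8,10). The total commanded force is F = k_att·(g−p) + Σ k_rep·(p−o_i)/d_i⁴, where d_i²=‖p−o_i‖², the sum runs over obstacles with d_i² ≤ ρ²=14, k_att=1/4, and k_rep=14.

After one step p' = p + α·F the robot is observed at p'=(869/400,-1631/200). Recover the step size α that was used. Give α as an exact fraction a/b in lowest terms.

α = 1/4

F_att = 1/4·(g−p) = 1/4·(5,2) = (1.2500,0.5000)
o1: d²=5 ≤ ρ²=14; F_rep = 14·(-1,-2)/5² = (-0.5600,-1.1200)
o2: d²=208 > ρ²=14 → inactive
o3: d²=116 > ρ²=14 → inactive
o4: d²=424 > ρ²=14 → inactive
F = F_att + ΣF_rep = (0.6900,-0.6200)
Δp = p'−p = (0.1725,-0.1550); α = Δx/Fx = (69/400) / (69/100) = 1/4
check: Δy/Fy = (-31/200) / (-31/50) = 1/4 ✓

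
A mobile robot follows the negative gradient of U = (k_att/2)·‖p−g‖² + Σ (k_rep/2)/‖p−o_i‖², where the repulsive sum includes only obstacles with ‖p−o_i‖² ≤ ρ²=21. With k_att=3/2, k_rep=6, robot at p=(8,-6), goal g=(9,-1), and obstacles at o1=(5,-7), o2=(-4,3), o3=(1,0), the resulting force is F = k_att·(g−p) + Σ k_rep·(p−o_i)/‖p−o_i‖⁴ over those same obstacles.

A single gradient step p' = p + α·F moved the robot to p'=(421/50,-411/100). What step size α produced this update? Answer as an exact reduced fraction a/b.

F_att = 3/2·(g−p) = 3/2·(1,5) = (1.5000,7.5000)
o1: d²=10 ≤ ρ²=21; F_rep = 6·(3,1)/10² = (0.1800,0.0600)
o2: d²=225 > ρ²=21 → inactive
o3: d²=85 > ρ²=21 → inactive
F = F_att + ΣF_rep = (1.6800,7.5600)
Δp = p'−p = (0.4200,1.8900); α = Δx/Fx = (21/50) / (42/25) = 1/4
check: Δy/Fy = (189/100) / (189/25) = 1/4 ✓

α = 1/4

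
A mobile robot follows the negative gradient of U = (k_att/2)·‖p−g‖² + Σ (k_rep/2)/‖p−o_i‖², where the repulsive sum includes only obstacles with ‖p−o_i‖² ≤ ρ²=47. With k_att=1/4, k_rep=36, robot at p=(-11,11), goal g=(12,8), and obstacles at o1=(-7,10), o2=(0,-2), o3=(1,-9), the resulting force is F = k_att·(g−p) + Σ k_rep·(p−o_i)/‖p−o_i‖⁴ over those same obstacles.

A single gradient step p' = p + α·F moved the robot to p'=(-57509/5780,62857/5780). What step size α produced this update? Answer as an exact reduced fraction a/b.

F_att = 1/4·(g−p) = 1/4·(23,-3) = (5.7500,-0.7500)
o1: d²=17 ≤ ρ²=47; F_rep = 36·(-4,1)/17² = (-0.4983,0.1246)
o2: d²=290 > ρ²=47 → inactive
o3: d²=544 > ρ²=47 → inactive
F = F_att + ΣF_rep = (5.2517,-0.6254)
Δp = p'−p = (1.0503,-0.1251); α = Δx/Fx = (6071/5780) / (6071/1156) = 1/5
check: Δy/Fy = (-723/5780) / (-723/1156) = 1/5 ✓

α = 1/5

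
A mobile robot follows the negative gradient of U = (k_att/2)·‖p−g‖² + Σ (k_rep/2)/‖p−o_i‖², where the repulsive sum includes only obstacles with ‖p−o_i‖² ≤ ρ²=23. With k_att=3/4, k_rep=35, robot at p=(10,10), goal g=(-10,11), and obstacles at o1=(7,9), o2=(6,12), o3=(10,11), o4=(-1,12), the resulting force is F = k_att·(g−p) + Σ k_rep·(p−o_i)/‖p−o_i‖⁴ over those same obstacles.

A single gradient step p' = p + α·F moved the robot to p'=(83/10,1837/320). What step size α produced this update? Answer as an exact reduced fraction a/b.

α = 1/8

F_att = 3/4·(g−p) = 3/4·(-20,1) = (-15.0000,0.7500)
o1: d²=10 ≤ ρ²=23; F_rep = 35·(3,1)/10² = (1.0500,0.3500)
o2: d²=20 ≤ ρ²=23; F_rep = 35·(4,-2)/20² = (0.3500,-0.1750)
o3: d²=1 ≤ ρ²=23; F_rep = 35·(0,-1)/1² = (0.0000,-35.0000)
o4: d²=125 > ρ²=23 → inactive
F = F_att + ΣF_rep = (-13.6000,-34.0750)
Δp = p'−p = (-1.7000,-4.2594); α = Δx/Fx = (-17/10) / (-68/5) = 1/8
check: Δy/Fy = (-1363/320) / (-1363/40) = 1/8 ✓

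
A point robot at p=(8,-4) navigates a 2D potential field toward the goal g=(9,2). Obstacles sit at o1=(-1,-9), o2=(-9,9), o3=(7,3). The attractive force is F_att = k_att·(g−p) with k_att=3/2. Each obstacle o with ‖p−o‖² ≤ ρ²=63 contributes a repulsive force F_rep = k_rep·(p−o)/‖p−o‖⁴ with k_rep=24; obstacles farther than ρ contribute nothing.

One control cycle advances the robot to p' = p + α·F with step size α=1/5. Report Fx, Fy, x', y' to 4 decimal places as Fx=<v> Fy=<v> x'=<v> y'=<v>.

Fx=1.5096 Fy=8.9328 x'=8.3019 y'=-2.2134

F_att = 3/2·(g−p) = 3/2·(1,6) = (1.5000,9.0000)
o1: d²=106 > ρ²=63 → inactive
o2: d²=458 > ρ²=63 → inactive
o3: d²=50 ≤ ρ²=63; F_rep = 24·(1,-7)/50² = (0.0096,-0.0672)
F = F_att + ΣF_rep = (1.5096,8.9328)
p' = p + 1/5·F = (8.3019,-2.2134)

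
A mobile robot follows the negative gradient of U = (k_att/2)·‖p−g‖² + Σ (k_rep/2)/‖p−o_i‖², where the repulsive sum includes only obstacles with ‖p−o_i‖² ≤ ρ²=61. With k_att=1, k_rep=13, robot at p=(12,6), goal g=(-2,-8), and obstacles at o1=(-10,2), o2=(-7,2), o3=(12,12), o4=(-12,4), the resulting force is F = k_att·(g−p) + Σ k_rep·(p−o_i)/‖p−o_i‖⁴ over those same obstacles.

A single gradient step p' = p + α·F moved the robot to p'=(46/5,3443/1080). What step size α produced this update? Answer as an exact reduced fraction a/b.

α = 1/5

F_att = 1·(g−p) = 1·(-14,-14) = (-14.0000,-14.0000)
o1: d²=500 > ρ²=61 → inactive
o2: d²=377 > ρ²=61 → inactive
o3: d²=36 ≤ ρ²=61; F_rep = 13·(0,-6)/36² = (0.0000,-0.0602)
o4: d²=580 > ρ²=61 → inactive
F = F_att + ΣF_rep = (-14.0000,-14.0602)
Δp = p'−p = (-2.8000,-2.8120); α = Δx/Fx = (-14/5) / (-14) = 1/5
check: Δy/Fy = (-3037/1080) / (-3037/216) = 1/5 ✓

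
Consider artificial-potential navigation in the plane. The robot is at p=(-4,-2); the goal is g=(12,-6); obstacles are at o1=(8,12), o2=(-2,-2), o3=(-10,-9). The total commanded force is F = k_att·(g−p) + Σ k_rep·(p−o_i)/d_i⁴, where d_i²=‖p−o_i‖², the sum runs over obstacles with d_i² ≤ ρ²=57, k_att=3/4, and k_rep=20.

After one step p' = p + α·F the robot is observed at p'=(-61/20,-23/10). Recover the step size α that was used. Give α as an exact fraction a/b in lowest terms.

α = 1/10

F_att = 3/4·(g−p) = 3/4·(16,-4) = (12.0000,-3.0000)
o1: d²=340 > ρ²=57 → inactive
o2: d²=4 ≤ ρ²=57; F_rep = 20·(-2,0)/4² = (-2.5000,0.0000)
o3: d²=85 > ρ²=57 → inactive
F = F_att + ΣF_rep = (9.5000,-3.0000)
Δp = p'−p = (0.9500,-0.3000); α = Δx/Fx = (19/20) / (19/2) = 1/10
check: Δy/Fy = (-3/10) / (-3) = 1/10 ✓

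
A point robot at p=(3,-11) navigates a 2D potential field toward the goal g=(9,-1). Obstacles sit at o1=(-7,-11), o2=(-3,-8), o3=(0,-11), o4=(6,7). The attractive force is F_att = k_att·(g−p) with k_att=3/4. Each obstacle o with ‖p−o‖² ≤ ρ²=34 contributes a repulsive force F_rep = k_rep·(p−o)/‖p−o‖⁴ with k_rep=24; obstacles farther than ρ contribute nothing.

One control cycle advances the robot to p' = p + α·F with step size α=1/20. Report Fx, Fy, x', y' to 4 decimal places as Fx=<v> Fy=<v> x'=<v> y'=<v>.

F_att = 3/4·(g−p) = 3/4·(6,10) = (4.5000,7.5000)
o1: d²=100 > ρ²=34 → inactive
o2: d²=45 > ρ²=34 → inactive
o3: d²=9 ≤ ρ²=34; F_rep = 24·(3,0)/9² = (0.8889,0.0000)
o4: d²=333 > ρ²=34 → inactive
F = F_att + ΣF_rep = (5.3889,7.5000)
p' = p + 1/20·F = (3.2694,-10.6250)

Fx=5.3889 Fy=7.5000 x'=3.2694 y'=-10.6250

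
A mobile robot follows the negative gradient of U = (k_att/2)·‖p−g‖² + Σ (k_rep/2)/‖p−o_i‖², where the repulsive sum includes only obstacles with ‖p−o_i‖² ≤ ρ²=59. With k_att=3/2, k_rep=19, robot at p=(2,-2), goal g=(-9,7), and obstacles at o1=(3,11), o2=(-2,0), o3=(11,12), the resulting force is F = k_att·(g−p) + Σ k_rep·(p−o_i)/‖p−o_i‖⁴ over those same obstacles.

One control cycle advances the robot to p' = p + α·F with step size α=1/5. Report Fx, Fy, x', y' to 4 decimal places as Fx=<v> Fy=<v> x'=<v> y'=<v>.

F_att = 3/2·(g−p) = 3/2·(-11,9) = (-16.5000,13.5000)
o1: d²=170 > ρ²=59 → inactive
o2: d²=20 ≤ ρ²=59; F_rep = 19·(4,-2)/20² = (0.1900,-0.0950)
o3: d²=277 > ρ²=59 → inactive
F = F_att + ΣF_rep = (-16.3100,13.4050)
p' = p + 1/5·F = (-1.2620,0.6810)

Fx=-16.3100 Fy=13.4050 x'=-1.2620 y'=0.6810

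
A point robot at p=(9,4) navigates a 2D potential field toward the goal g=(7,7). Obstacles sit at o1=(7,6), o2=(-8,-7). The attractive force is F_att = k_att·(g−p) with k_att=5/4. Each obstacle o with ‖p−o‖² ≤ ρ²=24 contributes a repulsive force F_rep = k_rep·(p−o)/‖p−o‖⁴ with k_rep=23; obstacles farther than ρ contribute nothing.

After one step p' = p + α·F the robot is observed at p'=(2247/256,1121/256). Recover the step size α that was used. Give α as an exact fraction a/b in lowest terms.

α = 1/8

F_att = 5/4·(g−p) = 5/4·(-2,3) = (-2.5000,3.7500)
o1: d²=8 ≤ ρ²=24; F_rep = 23·(2,-2)/8² = (0.7188,-0.7188)
o2: d²=410 > ρ²=24 → inactive
F = F_att + ΣF_rep = (-1.7812,3.0312)
Δp = p'−p = (-0.2227,0.3789); α = Δx/Fx = (-57/256) / (-57/32) = 1/8
check: Δy/Fy = (97/256) / (97/32) = 1/8 ✓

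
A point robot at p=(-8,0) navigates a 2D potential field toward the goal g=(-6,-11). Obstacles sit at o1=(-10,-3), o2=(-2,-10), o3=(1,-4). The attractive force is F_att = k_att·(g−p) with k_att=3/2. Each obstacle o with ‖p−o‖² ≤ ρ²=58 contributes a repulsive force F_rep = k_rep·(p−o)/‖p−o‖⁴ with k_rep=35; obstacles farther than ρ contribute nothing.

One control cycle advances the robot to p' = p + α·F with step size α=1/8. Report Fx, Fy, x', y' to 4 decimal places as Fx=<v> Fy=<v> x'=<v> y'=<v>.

Fx=3.4142 Fy=-15.8787 x'=-7.5732 y'=-1.9848

F_att = 3/2·(g−p) = 3/2·(2,-11) = (3.0000,-16.5000)
o1: d²=13 ≤ ρ²=58; F_rep = 35·(2,3)/13² = (0.4142,0.6213)
o2: d²=136 > ρ²=58 → inactive
o3: d²=97 > ρ²=58 → inactive
F = F_att + ΣF_rep = (3.4142,-15.8787)
p' = p + 1/8·F = (-7.5732,-1.9848)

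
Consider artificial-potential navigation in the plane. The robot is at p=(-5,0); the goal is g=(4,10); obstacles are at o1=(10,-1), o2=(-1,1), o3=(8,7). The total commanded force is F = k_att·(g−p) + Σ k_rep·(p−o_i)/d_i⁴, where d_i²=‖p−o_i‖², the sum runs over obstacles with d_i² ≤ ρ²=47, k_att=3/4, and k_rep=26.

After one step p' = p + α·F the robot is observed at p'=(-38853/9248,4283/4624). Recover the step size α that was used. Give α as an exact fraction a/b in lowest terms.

α = 1/8

F_att = 3/4·(g−p) = 3/4·(9,10) = (6.7500,7.5000)
o1: d²=226 > ρ²=47 → inactive
o2: d²=17 ≤ ρ²=47; F_rep = 26·(-4,-1)/17² = (-0.3599,-0.0900)
o3: d²=218 > ρ²=47 → inactive
F = F_att + ΣF_rep = (6.3901,7.4100)
Δp = p'−p = (0.7988,0.9263); α = Δx/Fx = (7387/9248) / (7387/1156) = 1/8
check: Δy/Fy = (4283/4624) / (4283/578) = 1/8 ✓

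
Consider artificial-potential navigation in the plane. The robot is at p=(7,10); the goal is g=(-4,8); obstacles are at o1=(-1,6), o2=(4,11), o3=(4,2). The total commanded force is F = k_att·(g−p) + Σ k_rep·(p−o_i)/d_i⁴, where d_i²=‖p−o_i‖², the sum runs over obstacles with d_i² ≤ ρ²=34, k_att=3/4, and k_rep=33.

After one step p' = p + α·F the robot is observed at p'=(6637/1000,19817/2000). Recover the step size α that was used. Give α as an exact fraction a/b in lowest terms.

F_att = 3/4·(g−p) = 3/4·(-11,-2) = (-8.2500,-1.5000)
o1: d²=80 > ρ²=34 → inactive
o2: d²=10 ≤ ρ²=34; F_rep = 33·(3,-1)/10² = (0.9900,-0.3300)
o3: d²=73 > ρ²=34 → inactive
F = F_att + ΣF_rep = (-7.2600,-1.8300)
Δp = p'−p = (-0.3630,-0.0915); α = Δx/Fx = (-363/1000) / (-363/50) = 1/20
check: Δy/Fy = (-183/2000) / (-183/100) = 1/20 ✓

α = 1/20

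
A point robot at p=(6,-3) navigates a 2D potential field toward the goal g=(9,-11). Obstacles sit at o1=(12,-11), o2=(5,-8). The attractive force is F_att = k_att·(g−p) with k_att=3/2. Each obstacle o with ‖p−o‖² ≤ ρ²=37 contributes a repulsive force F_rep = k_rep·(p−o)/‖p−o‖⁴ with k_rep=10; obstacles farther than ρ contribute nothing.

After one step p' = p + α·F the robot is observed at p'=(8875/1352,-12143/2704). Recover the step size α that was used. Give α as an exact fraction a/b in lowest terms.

F_att = 3/2·(g−p) = 3/2·(3,-8) = (4.5000,-12.0000)
o1: d²=100 > ρ²=37 → inactive
o2: d²=26 ≤ ρ²=37; F_rep = 10·(1,5)/26² = (0.0148,0.0740)
F = F_att + ΣF_rep = (4.5148,-11.9260)
Δp = p'−p = (0.5643,-1.4908); α = Δx/Fx = (763/1352) / (763/169) = 1/8
check: Δy/Fy = (-4031/2704) / (-4031/338) = 1/8 ✓

α = 1/8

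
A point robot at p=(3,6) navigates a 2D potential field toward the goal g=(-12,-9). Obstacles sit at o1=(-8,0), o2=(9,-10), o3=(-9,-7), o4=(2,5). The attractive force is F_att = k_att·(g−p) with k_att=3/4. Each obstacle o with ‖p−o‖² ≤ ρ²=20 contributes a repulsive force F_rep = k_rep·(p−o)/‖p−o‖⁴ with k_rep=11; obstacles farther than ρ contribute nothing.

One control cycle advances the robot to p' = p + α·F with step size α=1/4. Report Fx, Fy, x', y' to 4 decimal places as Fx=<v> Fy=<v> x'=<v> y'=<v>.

F_att = 3/4·(g−p) = 3/4·(-15,-15) = (-11.2500,-11.2500)
o1: d²=157 > ρ²=20 → inactive
o2: d²=292 > ρ²=20 → inactive
o3: d²=313 > ρ²=20 → inactive
o4: d²=2 ≤ ρ²=20; F_rep = 11·(1,1)/2² = (2.7500,2.7500)
F = F_att + ΣF_rep = (-8.5000,-8.5000)
p' = p + 1/4·F = (0.8750,3.8750)

Fx=-8.5000 Fy=-8.5000 x'=0.8750 y'=3.8750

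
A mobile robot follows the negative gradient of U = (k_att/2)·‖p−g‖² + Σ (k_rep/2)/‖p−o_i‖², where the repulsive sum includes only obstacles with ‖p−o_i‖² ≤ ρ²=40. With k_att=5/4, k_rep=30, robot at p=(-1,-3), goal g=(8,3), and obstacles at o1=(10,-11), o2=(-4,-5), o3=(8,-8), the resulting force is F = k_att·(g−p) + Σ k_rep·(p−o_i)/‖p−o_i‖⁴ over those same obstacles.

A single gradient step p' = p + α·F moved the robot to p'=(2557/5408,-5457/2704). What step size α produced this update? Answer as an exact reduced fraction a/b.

F_att = 5/4·(g−p) = 5/4·(9,6) = (11.2500,7.5000)
o1: d²=185 > ρ²=40 → inactive
o2: d²=13 ≤ ρ²=40; F_rep = 30·(3,2)/13² = (0.5325,0.3550)
o3: d²=106 > ρ²=40 → inactive
F = F_att + ΣF_rep = (11.7825,7.8550)
Δp = p'−p = (1.4728,0.9819); α = Δx/Fx = (7965/5408) / (7965/676) = 1/8
check: Δy/Fy = (2655/2704) / (2655/338) = 1/8 ✓

α = 1/8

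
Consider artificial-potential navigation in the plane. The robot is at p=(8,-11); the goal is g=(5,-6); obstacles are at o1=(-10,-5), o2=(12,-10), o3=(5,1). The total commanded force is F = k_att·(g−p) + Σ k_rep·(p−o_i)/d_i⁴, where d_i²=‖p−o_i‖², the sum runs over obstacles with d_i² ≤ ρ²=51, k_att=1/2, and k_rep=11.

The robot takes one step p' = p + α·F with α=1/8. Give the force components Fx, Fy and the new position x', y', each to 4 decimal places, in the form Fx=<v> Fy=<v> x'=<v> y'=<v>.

Fx=-1.6522 Fy=2.4619 x'=7.7935 y'=-10.6923

F_att = 1/2·(g−p) = 1/2·(-3,5) = (-1.5000,2.5000)
o1: d²=360 > ρ²=51 → inactive
o2: d²=17 ≤ ρ²=51; F_rep = 11·(-4,-1)/17² = (-0.1522,-0.0381)
o3: d²=153 > ρ²=51 → inactive
F = F_att + ΣF_rep = (-1.6522,2.4619)
p' = p + 1/8·F = (7.7935,-10.6923)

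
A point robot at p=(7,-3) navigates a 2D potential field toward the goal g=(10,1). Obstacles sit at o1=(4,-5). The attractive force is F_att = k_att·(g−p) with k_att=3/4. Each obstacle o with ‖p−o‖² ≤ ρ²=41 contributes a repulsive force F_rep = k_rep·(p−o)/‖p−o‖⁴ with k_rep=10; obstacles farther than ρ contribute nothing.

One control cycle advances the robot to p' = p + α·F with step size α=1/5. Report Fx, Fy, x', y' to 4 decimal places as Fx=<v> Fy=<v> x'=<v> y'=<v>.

Fx=2.4275 Fy=3.1183 x'=7.4855 y'=-2.3763

F_att = 3/4·(g−p) = 3/4·(3,4) = (2.2500,3.0000)
o1: d²=13 ≤ ρ²=41; F_rep = 10·(3,2)/13² = (0.1775,0.1183)
F = F_att + ΣF_rep = (2.4275,3.1183)
p' = p + 1/5·F = (7.4855,-2.3763)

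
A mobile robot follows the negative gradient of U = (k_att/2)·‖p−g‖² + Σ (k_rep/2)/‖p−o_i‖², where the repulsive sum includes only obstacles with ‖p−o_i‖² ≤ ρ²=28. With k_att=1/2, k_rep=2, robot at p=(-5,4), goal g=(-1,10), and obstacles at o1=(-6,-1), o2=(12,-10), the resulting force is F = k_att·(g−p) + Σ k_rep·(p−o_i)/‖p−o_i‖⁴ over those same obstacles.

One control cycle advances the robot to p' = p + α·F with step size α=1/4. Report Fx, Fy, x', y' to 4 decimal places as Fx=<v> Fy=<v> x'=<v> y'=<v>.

Fx=2.0030 Fy=3.0148 x'=-4.4993 y'=4.7537

F_att = 1/2·(g−p) = 1/2·(4,6) = (2.0000,3.0000)
o1: d²=26 ≤ ρ²=28; F_rep = 2·(1,5)/26² = (0.0030,0.0148)
o2: d²=485 > ρ²=28 → inactive
F = F_att + ΣF_rep = (2.0030,3.0148)
p' = p + 1/4·F = (-4.4993,4.7537)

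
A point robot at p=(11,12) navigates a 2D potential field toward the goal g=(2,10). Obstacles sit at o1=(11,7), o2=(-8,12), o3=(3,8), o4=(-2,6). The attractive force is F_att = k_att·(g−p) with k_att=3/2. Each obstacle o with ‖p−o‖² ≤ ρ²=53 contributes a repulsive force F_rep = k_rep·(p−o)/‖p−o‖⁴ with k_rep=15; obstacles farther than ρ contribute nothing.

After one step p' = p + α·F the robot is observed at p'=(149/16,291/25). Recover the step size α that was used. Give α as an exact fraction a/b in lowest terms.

F_att = 3/2·(g−p) = 3/2·(-9,-2) = (-13.5000,-3.0000)
o1: d²=25 ≤ ρ²=53; F_rep = 15·(0,5)/25² = (0.0000,0.1200)
o2: d²=361 > ρ²=53 → inactive
o3: d²=80 > ρ²=53 → inactive
o4: d²=205 > ρ²=53 → inactive
F = F_att + ΣF_rep = (-13.5000,-2.8800)
Δp = p'−p = (-1.6875,-0.3600); α = Δx/Fx = (-27/16) / (-27/2) = 1/8
check: Δy/Fy = (-9/25) / (-72/25) = 1/8 ✓

α = 1/8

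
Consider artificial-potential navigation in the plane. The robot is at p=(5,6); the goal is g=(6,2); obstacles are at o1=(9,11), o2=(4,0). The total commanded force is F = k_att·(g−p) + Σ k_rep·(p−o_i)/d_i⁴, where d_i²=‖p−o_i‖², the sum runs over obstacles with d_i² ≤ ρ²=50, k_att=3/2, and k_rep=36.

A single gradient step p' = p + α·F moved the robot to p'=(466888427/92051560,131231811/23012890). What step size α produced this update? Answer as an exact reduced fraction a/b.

F_att = 3/2·(g−p) = 3/2·(1,-4) = (1.5000,-6.0000)
o1: d²=41 ≤ ρ²=50; F_rep = 36·(-4,-5)/41² = (-0.0857,-0.1071)
o2: d²=37 ≤ ρ²=50; F_rep = 36·(1,6)/37² = (0.0263,0.1578)
F = F_att + ΣF_rep = (1.4406,-5.9493)
Δp = p'−p = (0.0720,-0.2975); α = Δx/Fx = (6630627/92051560) / (6630627/4602578) = 1/20
check: Δy/Fy = (-6845529/23012890) / (-13691058/2301289) = 1/20 ✓

α = 1/20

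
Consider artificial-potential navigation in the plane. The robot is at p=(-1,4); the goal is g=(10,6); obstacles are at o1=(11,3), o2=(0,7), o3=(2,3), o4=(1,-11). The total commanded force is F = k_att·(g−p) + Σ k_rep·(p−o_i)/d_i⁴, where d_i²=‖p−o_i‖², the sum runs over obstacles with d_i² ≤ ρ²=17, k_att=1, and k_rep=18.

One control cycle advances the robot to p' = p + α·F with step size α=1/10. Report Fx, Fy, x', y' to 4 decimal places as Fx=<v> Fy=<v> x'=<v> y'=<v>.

Fx=10.2800 Fy=1.6400 x'=0.0280 y'=4.1640

F_att = 1·(g−p) = 1·(11,2) = (11.0000,2.0000)
o1: d²=145 > ρ²=17 → inactive
o2: d²=10 ≤ ρ²=17; F_rep = 18·(-1,-3)/10² = (-0.1800,-0.5400)
o3: d²=10 ≤ ρ²=17; F_rep = 18·(-3,1)/10² = (-0.5400,0.1800)
o4: d²=229 > ρ²=17 → inactive
F = F_att + ΣF_rep = (10.2800,1.6400)
p' = p + 1/10·F = (0.0280,4.1640)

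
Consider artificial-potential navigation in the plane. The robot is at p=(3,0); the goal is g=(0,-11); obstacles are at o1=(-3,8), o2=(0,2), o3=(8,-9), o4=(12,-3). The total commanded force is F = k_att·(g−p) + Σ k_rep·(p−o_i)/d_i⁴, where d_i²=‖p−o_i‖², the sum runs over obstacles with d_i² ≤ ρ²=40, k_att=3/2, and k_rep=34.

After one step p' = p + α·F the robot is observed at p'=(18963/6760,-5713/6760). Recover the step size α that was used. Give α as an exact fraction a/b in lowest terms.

α = 1/20

F_att = 3/2·(g−p) = 3/2·(-3,-11) = (-4.5000,-16.5000)
o1: d²=100 > ρ²=40 → inactive
o2: d²=13 ≤ ρ²=40; F_rep = 34·(3,-2)/13² = (0.6036,-0.4024)
o3: d²=106 > ρ²=40 → inactive
o4: d²=90 > ρ²=40 → inactive
F = F_att + ΣF_rep = (-3.8964,-16.9024)
Δp = p'−p = (-0.1948,-0.8451); α = Δx/Fx = (-1317/6760) / (-1317/338) = 1/20
check: Δy/Fy = (-5713/6760) / (-5713/338) = 1/20 ✓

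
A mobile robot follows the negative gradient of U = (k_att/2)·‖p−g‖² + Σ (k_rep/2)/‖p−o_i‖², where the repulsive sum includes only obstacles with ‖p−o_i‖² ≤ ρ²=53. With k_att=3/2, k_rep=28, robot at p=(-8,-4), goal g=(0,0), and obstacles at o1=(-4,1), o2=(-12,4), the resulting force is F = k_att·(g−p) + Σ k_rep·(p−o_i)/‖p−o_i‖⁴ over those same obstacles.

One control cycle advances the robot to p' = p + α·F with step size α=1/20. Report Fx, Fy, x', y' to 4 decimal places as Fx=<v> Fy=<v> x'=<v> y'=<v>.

Fx=11.9334 Fy=5.9167 x'=-7.4033 y'=-3.7042

F_att = 3/2·(g−p) = 3/2·(8,4) = (12.0000,6.0000)
o1: d²=41 ≤ ρ²=53; F_rep = 28·(-4,-5)/41² = (-0.0666,-0.0833)
o2: d²=80 > ρ²=53 → inactive
F = F_att + ΣF_rep = (11.9334,5.9167)
p' = p + 1/20·F = (-7.4033,-3.7042)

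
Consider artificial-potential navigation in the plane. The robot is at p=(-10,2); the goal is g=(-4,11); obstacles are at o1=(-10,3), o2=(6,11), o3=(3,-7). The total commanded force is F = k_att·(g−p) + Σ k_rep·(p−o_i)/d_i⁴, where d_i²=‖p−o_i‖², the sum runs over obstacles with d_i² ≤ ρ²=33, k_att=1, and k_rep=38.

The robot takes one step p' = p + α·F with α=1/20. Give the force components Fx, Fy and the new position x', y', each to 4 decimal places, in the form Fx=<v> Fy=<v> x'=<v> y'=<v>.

Fx=6.0000 Fy=-29.0000 x'=-9.7000 y'=0.5500

F_att = 1·(g−p) = 1·(6,9) = (6.0000,9.0000)
o1: d²=1 ≤ ρ²=33; F_rep = 38·(0,-1)/1² = (0.0000,-38.0000)
o2: d²=337 > ρ²=33 → inactive
o3: d²=250 > ρ²=33 → inactive
F = F_att + ΣF_rep = (6.0000,-29.0000)
p' = p + 1/20·F = (-9.7000,0.5500)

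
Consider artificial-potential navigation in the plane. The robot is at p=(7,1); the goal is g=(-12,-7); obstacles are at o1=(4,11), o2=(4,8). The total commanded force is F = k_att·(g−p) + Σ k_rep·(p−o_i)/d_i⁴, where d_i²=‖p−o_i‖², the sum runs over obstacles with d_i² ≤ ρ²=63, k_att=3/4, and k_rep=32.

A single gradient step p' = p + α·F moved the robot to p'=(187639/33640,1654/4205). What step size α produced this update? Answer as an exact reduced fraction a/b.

F_att = 3/4·(g−p) = 3/4·(-19,-8) = (-14.2500,-6.0000)
o1: d²=109 > ρ²=63 → inactive
o2: d²=58 ≤ ρ²=63; F_rep = 32·(3,-7)/58² = (0.0285,-0.0666)
F = F_att + ΣF_rep = (-14.2215,-6.0666)
Δp = p'−p = (-1.4221,-0.6067); α = Δx/Fx = (-47841/33640) / (-47841/3364) = 1/10
check: Δy/Fy = (-2551/4205) / (-5102/841) = 1/10 ✓

α = 1/10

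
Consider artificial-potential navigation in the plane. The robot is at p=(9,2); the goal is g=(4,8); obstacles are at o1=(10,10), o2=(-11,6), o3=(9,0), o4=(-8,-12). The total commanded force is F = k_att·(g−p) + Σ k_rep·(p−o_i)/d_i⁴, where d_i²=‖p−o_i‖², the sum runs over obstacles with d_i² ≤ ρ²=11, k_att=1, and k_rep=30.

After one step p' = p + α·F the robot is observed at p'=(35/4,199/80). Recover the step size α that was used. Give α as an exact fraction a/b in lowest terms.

F_att = 1·(g−p) = 1·(-5,6) = (-5.0000,6.0000)
o1: d²=65 > ρ²=11 → inactive
o2: d²=416 > ρ²=11 → inactive
o3: d²=4 ≤ ρ²=11; F_rep = 30·(0,2)/4² = (0.0000,3.7500)
o4: d²=485 > ρ²=11 → inactive
F = F_att + ΣF_rep = (-5.0000,9.7500)
Δp = p'−p = (-0.2500,0.4875); α = Δx/Fx = (-1/4) / (-5) = 1/20
check: Δy/Fy = (39/80) / (39/4) = 1/20 ✓

α = 1/20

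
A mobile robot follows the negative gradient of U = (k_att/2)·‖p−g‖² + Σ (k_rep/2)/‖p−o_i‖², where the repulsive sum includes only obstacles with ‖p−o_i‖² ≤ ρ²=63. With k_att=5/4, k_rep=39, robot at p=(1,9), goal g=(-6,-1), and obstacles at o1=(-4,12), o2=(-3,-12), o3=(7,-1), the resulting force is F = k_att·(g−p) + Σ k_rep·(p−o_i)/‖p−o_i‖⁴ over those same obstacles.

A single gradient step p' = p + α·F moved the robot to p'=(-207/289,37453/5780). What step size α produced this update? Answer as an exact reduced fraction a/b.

α = 1/5

F_att = 5/4·(g−p) = 5/4·(-7,-10) = (-8.7500,-12.5000)
o1: d²=34 ≤ ρ²=63; F_rep = 39·(5,-3)/34² = (0.1687,-0.1012)
o2: d²=457 > ρ²=63 → inactive
o3: d²=136 > ρ²=63 → inactive
F = F_att + ΣF_rep = (-8.5813,-12.6012)
Δp = p'−p = (-1.7163,-2.5202); α = Δx/Fx = (-496/289) / (-2480/289) = 1/5
check: Δy/Fy = (-14567/5780) / (-14567/1156) = 1/5 ✓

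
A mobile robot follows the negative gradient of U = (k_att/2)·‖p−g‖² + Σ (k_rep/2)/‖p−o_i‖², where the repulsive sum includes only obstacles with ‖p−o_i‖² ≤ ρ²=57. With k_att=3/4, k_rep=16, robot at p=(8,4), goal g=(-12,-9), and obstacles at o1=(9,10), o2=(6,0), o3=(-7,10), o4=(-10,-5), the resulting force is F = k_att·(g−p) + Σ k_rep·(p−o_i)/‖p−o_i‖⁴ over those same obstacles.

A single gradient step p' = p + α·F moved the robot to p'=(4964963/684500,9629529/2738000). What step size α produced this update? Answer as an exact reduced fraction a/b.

α = 1/20

F_att = 3/4·(g−p) = 3/4·(-20,-13) = (-15.0000,-9.7500)
o1: d²=37 ≤ ρ²=57; F_rep = 16·(-1,-6)/37² = (-0.0117,-0.0701)
o2: d²=20 ≤ ρ²=57; F_rep = 16·(2,4)/20² = (0.0800,0.1600)
o3: d²=261 > ρ²=57 → inactive
o4: d²=405 > ρ²=57 → inactive
F = F_att + ΣF_rep = (-14.9317,-9.6601)
Δp = p'−p = (-0.7466,-0.4830); α = Δx/Fx = (-511037/684500) / (-511037/34225) = 1/20
check: Δy/Fy = (-1322471/2738000) / (-1322471/136900) = 1/20 ✓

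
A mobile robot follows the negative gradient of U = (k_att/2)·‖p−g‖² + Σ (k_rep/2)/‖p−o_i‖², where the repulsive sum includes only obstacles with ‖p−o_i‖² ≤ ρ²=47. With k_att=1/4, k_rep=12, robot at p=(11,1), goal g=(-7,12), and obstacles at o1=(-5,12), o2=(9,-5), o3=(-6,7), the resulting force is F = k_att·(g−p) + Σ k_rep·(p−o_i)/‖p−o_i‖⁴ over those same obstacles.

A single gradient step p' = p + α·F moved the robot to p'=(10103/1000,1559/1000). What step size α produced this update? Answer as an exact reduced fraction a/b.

F_att = 1/4·(g−p) = 1/4·(-18,11) = (-4.5000,2.7500)
o1: d²=377 > ρ²=47 → inactive
o2: d²=40 ≤ ρ²=47; F_rep = 12·(2,6)/40² = (0.0150,0.0450)
o3: d²=325 > ρ²=47 → inactive
F = F_att + ΣF_rep = (-4.4850,2.7950)
Δp = p'−p = (-0.8970,0.5590); α = Δx/Fx = (-897/1000) / (-897/200) = 1/5
check: Δy/Fy = (559/1000) / (559/200) = 1/5 ✓

α = 1/5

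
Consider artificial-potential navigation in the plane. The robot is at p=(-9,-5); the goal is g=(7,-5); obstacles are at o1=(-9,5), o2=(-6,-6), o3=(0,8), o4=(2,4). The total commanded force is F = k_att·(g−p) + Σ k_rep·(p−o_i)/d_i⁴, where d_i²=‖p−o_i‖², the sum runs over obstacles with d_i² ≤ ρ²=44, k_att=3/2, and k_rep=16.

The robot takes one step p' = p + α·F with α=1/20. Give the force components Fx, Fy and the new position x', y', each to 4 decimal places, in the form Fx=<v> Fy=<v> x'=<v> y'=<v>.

F_att = 3/2·(g−p) = 3/2·(16,0) = (24.0000,0.0000)
o1: d²=100 > ρ²=44 → inactive
o2: d²=10 ≤ ρ²=44; F_rep = 16·(-3,1)/10² = (-0.4800,0.1600)
o3: d²=250 > ρ²=44 → inactive
o4: d²=202 > ρ²=44 → inactive
F = F_att + ΣF_rep = (23.5200,0.1600)
p' = p + 1/20·F = (-7.8240,-4.9920)

Fx=23.5200 Fy=0.1600 x'=-7.8240 y'=-4.9920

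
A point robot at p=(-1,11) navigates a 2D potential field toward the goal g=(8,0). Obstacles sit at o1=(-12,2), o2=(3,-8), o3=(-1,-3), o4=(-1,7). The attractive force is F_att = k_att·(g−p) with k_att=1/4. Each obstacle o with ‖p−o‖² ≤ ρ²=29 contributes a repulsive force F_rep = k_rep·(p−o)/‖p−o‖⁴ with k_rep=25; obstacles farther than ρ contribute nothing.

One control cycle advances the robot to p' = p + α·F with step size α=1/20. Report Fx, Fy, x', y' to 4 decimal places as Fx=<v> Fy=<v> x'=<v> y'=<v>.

Fx=2.2500 Fy=-2.3594 x'=-0.8875 y'=10.8820

F_att = 1/4·(g−p) = 1/4·(9,-11) = (2.2500,-2.7500)
o1: d²=202 > ρ²=29 → inactive
o2: d²=377 > ρ²=29 → inactive
o3: d²=196 > ρ²=29 → inactive
o4: d²=16 ≤ ρ²=29; F_rep = 25·(0,4)/16² = (0.0000,0.3906)
F = F_att + ΣF_rep = (2.2500,-2.3594)
p' = p + 1/20·F = (-0.8875,10.8820)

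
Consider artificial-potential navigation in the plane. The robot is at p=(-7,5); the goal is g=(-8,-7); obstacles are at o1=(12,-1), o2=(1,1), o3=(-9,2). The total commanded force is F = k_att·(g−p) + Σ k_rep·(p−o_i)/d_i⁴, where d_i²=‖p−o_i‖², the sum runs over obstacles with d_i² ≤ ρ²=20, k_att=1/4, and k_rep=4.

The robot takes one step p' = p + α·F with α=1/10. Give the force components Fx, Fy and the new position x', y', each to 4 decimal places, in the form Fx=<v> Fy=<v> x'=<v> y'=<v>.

Fx=-0.2027 Fy=-2.9290 x'=-7.0203 y'=4.7071

F_att = 1/4·(g−p) = 1/4·(-1,-12) = (-0.2500,-3.0000)
o1: d²=397 > ρ²=20 → inactive
o2: d²=80 > ρ²=20 → inactive
o3: d²=13 ≤ ρ²=20; F_rep = 4·(2,3)/13² = (0.0473,0.0710)
F = F_att + ΣF_rep = (-0.2027,-2.9290)
p' = p + 1/10·F = (-7.0203,4.7071)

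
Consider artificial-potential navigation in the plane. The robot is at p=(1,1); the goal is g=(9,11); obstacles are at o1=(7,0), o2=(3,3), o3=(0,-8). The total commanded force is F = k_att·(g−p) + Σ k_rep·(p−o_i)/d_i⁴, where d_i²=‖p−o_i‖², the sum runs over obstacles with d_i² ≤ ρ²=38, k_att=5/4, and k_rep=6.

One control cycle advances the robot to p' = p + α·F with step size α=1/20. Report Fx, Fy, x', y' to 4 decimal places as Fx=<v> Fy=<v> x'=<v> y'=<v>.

F_att = 5/4·(g−p) = 5/4·(8,10) = (10.0000,12.5000)
o1: d²=37 ≤ ρ²=38; F_rep = 6·(-6,1)/37² = (-0.0263,0.0044)
o2: d²=8 ≤ ρ²=38; F_rep = 6·(-2,-2)/8² = (-0.1875,-0.1875)
o3: d²=82 > ρ²=38 → inactive
F = F_att + ΣF_rep = (9.7862,12.3169)
p' = p + 1/20·F = (1.4893,1.6158)

Fx=9.7862 Fy=12.3169 x'=1.4893 y'=1.6158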